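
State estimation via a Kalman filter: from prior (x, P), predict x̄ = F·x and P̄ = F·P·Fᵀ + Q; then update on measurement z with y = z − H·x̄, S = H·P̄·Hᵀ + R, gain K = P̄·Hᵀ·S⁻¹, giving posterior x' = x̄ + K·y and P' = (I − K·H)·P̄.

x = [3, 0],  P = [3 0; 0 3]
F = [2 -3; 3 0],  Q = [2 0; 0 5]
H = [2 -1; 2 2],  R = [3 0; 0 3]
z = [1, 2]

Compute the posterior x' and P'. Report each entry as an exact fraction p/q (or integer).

x̄ = F·x = [6, 9]
P̄ = F·P·Fᵀ + Q = [41 18; 18 32]
y = z − H·x̄ = [-2, -28]
S = H·P̄·Hᵀ + R = [127 136; 136 439]
K = P̄·Hᵀ·S⁻¹ = [4016/12419 2094/12419; -3948/12419 4052/12419]
x' = x̄ + K·y = [7850/12419, 6211/12419]
P' = (I − K·H)·P̄ = [5063/12419 -1922/12419; -1922/12419 8000/12419]

x' = [7850/12419, 6211/12419]
P' = [5063/12419 -1922/12419; -1922/12419 8000/12419]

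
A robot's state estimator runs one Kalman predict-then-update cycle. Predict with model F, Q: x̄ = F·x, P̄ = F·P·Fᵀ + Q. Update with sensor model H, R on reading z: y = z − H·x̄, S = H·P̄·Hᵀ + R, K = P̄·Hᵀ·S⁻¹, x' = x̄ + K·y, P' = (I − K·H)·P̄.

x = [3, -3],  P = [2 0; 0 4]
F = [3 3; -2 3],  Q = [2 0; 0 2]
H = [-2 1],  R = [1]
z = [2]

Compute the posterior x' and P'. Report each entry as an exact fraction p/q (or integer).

x̄ = F·x = [0, -15]
P̄ = F·P·Fᵀ + Q = [56 24; 24 46]
y = z − H·x̄ = [17]
S = H·P̄·Hᵀ + R = [175]
K = P̄·Hᵀ·S⁻¹ = [-88/175; -2/175]
x' = x̄ + K·y = [-1496/175, -2659/175]
P' = (I − K·H)·P̄ = [2056/175 4024/175; 4024/175 8046/175]

x' = [-1496/175, -2659/175]
P' = [2056/175 4024/175; 4024/175 8046/175]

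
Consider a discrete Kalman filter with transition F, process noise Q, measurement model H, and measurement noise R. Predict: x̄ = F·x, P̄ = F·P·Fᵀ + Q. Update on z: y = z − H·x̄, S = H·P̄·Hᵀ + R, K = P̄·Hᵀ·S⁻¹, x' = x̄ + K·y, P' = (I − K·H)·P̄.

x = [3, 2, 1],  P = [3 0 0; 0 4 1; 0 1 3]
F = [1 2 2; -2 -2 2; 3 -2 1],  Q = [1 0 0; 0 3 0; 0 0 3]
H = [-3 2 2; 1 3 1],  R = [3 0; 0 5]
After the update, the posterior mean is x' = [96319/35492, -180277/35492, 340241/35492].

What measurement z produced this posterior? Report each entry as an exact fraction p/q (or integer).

z = [1, -3]

x̄ = F·x = [9, -8, 6]
P̄ = F·P·Fᵀ + Q = [40 -10 -3; -10 35 -2; -3 -2 45]
S = H·P̄·Hᵀ + R = [823 237; 237 327]
K = P̄·Hᵀ·S⁻¹ = [-16467/70984 40363/212952; 3117/70984 17929/70984; 7511/70984 2371/70984]
x' − x̄ = [-223109/35492, 103659/35492, 127289/35492] = K·y
y = (KᵀK)⁻¹·Kᵀ·(x' − x̄) = [32, 6]
z = y + H·x̄ = [32, 6] + [-31, -9] = [1, -3]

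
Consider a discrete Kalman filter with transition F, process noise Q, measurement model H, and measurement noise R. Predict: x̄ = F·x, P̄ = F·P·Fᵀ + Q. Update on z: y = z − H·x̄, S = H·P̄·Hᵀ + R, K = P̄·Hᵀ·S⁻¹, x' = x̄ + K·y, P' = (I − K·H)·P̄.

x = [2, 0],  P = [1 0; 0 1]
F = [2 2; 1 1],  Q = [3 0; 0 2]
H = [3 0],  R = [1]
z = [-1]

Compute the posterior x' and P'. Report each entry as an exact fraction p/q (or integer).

x̄ = F·x = [4, 2]
P̄ = F·P·Fᵀ + Q = [11 4; 4 4]
y = z − H·x̄ = [-13]
S = H·P̄·Hᵀ + R = [100]
K = P̄·Hᵀ·S⁻¹ = [33/100; 3/25]
x' = x̄ + K·y = [-29/100, 11/25]
P' = (I − K·H)·P̄ = [11/100 1/25; 1/25 64/25]

x' = [-29/100, 11/25]
P' = [11/100 1/25; 1/25 64/25]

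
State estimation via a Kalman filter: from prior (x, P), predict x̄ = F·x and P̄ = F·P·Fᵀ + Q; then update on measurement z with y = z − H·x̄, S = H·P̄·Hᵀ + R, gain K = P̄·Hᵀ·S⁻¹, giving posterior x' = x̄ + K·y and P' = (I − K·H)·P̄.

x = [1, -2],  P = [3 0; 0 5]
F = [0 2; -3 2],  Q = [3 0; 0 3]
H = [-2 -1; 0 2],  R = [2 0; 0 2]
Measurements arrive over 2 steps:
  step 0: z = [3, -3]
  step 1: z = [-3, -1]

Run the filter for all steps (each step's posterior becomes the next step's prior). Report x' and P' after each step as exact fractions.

step 0: x̄ = F·x = [-4, -7]
step 0: P̄ = F·P·Fᵀ + Q = [23 20; 20 50]
step 0: y = z − H·x̄ = [-12, 11]
step 0: S = H·P̄·Hᵀ + R = [224 -180; -180 202]
step 0: K = P̄·Hᵀ·S⁻¹ = [-21/44 -5/22; -45/3212 775/1606]
step 0: x' = x̄ + K·y = [-17/22, -2447/1606]
step 0: P' = (I − K·H)·P̄ = [13/22 -5/22; -5/22 775/1606]
step 1: x̄ = F·x = [-2447/803, -1171/1606]
step 1: P̄ = F·P·Fᵀ + Q = [3959/803 2645/803; 2645/803 20839/1606]
step 1: y = z − H·x̄ = [-15777/1606, 368/803]
step 1: S = H·P̄·Hᵀ + R = [76883/1606 -31419/803; -31419/803 43284/803]
step 1: K = P̄·Hᵀ·S⁻¹ = [-120798/280925 -160054/842775; -10473/280925 382946/842775]
step 1: x' = x̄ + K·y = [918524/842775, -130351/842775]
step 1: P' = (I − K·H)·P̄ = [442421/842775 -160054/842775; -160054/842775 382946/842775]

step 0: x' = [-17/22, -2447/1606], P' = [13/22 -5/22; -5/22 775/1606]
step 1: x' = [918524/842775, -130351/842775], P' = [442421/842775 -160054/842775; -160054/842775 382946/842775]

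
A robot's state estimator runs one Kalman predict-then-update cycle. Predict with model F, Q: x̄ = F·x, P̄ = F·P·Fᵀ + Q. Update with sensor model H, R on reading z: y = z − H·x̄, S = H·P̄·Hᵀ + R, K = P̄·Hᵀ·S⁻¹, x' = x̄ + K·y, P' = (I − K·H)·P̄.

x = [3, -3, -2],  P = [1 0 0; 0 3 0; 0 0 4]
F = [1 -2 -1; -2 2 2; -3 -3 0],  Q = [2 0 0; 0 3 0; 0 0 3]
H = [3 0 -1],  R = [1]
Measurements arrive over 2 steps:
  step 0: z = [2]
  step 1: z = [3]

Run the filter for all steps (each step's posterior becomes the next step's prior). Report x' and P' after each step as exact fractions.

step 0: x̄ = F·x = [11, -16, 0]
step 0: P̄ = F·P·Fᵀ + Q = [19 -22 15; -22 35 -12; 15 -12 39]
step 0: y = z − H·x̄ = [-31]
step 0: S = H·P̄·Hᵀ + R = [121]
step 0: K = P̄·Hᵀ·S⁻¹ = [42/121; -54/121; 6/121]
step 0: x' = x̄ + K·y = [29/121, -262/121, -186/121]
step 0: P' = (I − K·H)·P̄ = [535/121 -394/121 1563/121; -394/121 1319/121 -1128/121; 1563/121 -1128/121 4683/121]
step 1: x̄ = F·x = [739/121, -954/121, 699/121]
step 1: P̄ = F·P·Fᵀ + Q = [4674/121 -5056/121 6432/121; -5056/121 8135/121 -7314/121; 6432/121 -7314/121 9957/121]
step 1: y = z − H·x̄ = [-105/11]
step 1: S = H·P̄·Hᵀ + R = [112]
step 1: K = P̄·Hᵀ·S⁻¹ = [345/616; -51/88; 849/1232]
step 1: x' = x̄ + K·y = [67/88, -207/88, -141/176]
step 1: P' = (I − K·H)·P̄ = [1077/308 -239/44 6117/616; -239/44 1303/44 -1383/88; 6117/616 -1383/88 35853/1232]

step 0: x' = [29/121, -262/121, -186/121], P' = [535/121 -394/121 1563/121; -394/121 1319/121 -1128/121; 1563/121 -1128/121 4683/121]
step 1: x' = [67/88, -207/88, -141/176], P' = [1077/308 -239/44 6117/616; -239/44 1303/44 -1383/88; 6117/616 -1383/88 35853/1232]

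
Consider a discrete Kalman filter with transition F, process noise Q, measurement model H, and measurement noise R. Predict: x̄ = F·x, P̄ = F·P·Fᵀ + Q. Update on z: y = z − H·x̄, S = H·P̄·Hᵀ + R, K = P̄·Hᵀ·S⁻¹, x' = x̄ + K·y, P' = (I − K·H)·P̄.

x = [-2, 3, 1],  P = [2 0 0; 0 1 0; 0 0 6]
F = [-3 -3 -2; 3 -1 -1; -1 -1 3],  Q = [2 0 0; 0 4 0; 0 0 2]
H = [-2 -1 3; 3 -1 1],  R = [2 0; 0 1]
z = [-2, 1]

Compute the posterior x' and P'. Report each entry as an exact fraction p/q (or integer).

x' = [-127545/132599, -1030252/132599, -514800/132599]
P' = [48265/132599 203131/132599 90170/132599; 203131/132599 1138421/132599 505624/132599; 90170/132599 505624/132599 248501/132599]

x̄ = F·x = [-5, -10, 2]
P̄ = F·P·Fᵀ + Q = [53 -3 -27; -3 29 -23; -27 -23 59]
y = z − H·x̄ = [-28, 4]
S = H·P̄·Hᵀ + R = [1224 -206; -206 468]
K = P̄·Hᵀ·S⁻¹ = [-29151/265198 31834/132599; -27811/265198 -23404/132599; 59539/265198 13387/132599]
x' = x̄ + K·y = [-127545/132599, -1030252/132599, -514800/132599]
P' = (I − K·H)·P̄ = [48265/132599 203131/132599 90170/132599; 203131/132599 1138421/132599 505624/132599; 90170/132599 505624/132599 248501/132599]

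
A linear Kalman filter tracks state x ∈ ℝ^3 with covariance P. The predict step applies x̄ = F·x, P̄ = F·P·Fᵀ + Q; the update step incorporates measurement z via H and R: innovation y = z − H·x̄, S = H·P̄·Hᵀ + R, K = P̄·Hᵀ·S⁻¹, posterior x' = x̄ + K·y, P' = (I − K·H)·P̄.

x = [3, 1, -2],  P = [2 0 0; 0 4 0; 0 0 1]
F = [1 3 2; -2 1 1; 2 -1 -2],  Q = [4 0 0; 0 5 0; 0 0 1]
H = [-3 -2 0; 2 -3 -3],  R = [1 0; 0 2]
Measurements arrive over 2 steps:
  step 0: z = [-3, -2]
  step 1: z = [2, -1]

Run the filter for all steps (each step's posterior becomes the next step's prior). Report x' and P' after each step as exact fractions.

step 0: x̄ = F·x = [2, -7, 9]
step 0: P̄ = F·P·Fᵀ + Q = [46 10 -12; 10 18 -14; -12 -14 17]
step 0: y = z − H·x̄ = [-11, 0]
step 0: S = H·P̄·Hᵀ + R = [607 -310; -310 273]
step 0: K = P̄·Hᵀ·S⁻¹ = [-12754/69611 10506/69611; -15538/69611 -15604/69611; 7242/69611 -191/69611]
step 0: x' = x̄ + K·y = [279516/69611, -316359/69611, 546837/69611]
step 0: P' = (I − K·H)·P̄ = [157386/69611 -229702/69611 327622/69611; -229702/69611 352322/69611 -495054/69611; 327622/69611 -495054/69611 713596/69611]
step 1: x̄ = F·x = [424113/69611, -328554/69611, -218283/69611]
step 1: P̄ = F·P·Fᵀ + Q = [452740/69611 -140240/69611 -129412/69611; -140240/69611 661729/69611 123028/69611; -129412/69611 123028/69611 223477/69611]
step 1: y = z − H·x̄ = [754453/69611, -2558348/69611]
step 1: S = H·P̄·Hᵀ + R = [5108307/69611 126194/69611; 126194/69611 15367364/69611]
step 1: K = P̄·Hᵀ·S⁻¹ = [-30128813/140935499 31941323/281870998; -97256279/563741996 -191711035/1127483992; 16870713/563741996 -95534563/1127483992]
step 1: x' = x̄ + K·y = [-54829064/140935499, -191969771/563741996, 170636753/563741996]
step 1: P' = (I − K·H)·P̄ = [56821966/140935499 -140337085/281870998 194805491/281870998; -140337085/281870998 939278789/1127483992 -1185703659/1127483992; 194805491/281870998 -1185703659/1127483992 1768874677/1127483992]

step 0: x' = [279516/69611, -316359/69611, 546837/69611], P' = [157386/69611 -229702/69611 327622/69611; -229702/69611 352322/69611 -495054/69611; 327622/69611 -495054/69611 713596/69611]
step 1: x' = [-54829064/140935499, -191969771/563741996, 170636753/563741996], P' = [56821966/140935499 -140337085/281870998 194805491/281870998; -140337085/281870998 939278789/1127483992 -1185703659/1127483992; 194805491/281870998 -1185703659/1127483992 1768874677/1127483992]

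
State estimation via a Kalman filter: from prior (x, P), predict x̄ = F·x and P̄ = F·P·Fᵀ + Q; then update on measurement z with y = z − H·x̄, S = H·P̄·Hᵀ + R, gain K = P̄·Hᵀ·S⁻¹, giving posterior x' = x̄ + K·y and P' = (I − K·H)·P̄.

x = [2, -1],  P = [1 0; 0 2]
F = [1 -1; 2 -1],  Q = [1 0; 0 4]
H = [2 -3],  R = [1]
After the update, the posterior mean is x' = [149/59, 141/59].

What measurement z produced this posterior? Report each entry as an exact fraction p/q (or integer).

x̄ = F·x = [3, 5]
P̄ = F·P·Fᵀ + Q = [4 4; 4 10]
S = H·P̄·Hᵀ + R = [59]
K = P̄·Hᵀ·S⁻¹ = [-4/59; -22/59]
x' − x̄ = [-28/59, -154/59] = K·y
y = (KᵀK)⁻¹·Kᵀ·(x' − x̄) = [7]
z = y + H·x̄ = [7] + [-9] = [-2]

z = [-2]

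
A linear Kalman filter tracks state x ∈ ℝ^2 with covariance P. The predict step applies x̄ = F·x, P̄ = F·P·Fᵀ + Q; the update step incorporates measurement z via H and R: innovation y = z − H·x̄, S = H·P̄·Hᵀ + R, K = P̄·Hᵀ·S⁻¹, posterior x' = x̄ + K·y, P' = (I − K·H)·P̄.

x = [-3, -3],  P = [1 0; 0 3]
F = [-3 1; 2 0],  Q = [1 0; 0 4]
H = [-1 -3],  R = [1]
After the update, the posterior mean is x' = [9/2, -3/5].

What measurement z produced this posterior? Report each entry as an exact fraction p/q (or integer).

x̄ = F·x = [6, -6]
P̄ = F·P·Fᵀ + Q = [13 -6; -6 8]
S = H·P̄·Hᵀ + R = [50]
K = P̄·Hᵀ·S⁻¹ = [1/10; -9/25]
x' − x̄ = [-3/2, 27/5] = K·y
y = (KᵀK)⁻¹·Kᵀ·(x' − x̄) = [-15]
z = y + H·x̄ = [-15] + [12] = [-3]

z = [-3]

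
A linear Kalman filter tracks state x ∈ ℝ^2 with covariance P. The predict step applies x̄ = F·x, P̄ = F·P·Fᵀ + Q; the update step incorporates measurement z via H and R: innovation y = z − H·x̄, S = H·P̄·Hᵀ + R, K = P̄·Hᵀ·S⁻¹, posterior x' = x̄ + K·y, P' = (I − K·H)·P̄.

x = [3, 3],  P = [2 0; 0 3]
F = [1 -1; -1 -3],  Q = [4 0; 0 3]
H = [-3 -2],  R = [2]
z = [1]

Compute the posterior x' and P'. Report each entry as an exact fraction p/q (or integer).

x̄ = F·x = [0, -12]
P̄ = F·P·Fᵀ + Q = [9 7; 7 32]
y = z − H·x̄ = [-23]
S = H·P̄·Hᵀ + R = [295]
K = P̄·Hᵀ·S⁻¹ = [-41/295; -17/59]
x' = x̄ + K·y = [943/295, -317/59]
P' = (I − K·H)·P̄ = [974/295 -284/59; -284/59 443/59]

x' = [943/295, -317/59]
P' = [974/295 -284/59; -284/59 443/59]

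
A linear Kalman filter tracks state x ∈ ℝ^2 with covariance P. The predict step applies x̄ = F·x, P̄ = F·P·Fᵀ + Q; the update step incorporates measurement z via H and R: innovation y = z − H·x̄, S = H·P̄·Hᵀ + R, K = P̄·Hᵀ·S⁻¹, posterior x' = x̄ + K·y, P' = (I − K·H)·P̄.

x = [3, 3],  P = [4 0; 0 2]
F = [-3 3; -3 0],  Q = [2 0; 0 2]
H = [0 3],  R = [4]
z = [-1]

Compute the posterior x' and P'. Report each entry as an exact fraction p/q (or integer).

x' = [1404/173, -75/173]
P' = [3856/173 72/173; 72/173 76/173]

x̄ = F·x = [0, -9]
P̄ = F·P·Fᵀ + Q = [56 36; 36 38]
y = z − H·x̄ = [26]
S = H·P̄·Hᵀ + R = [346]
K = P̄·Hᵀ·S⁻¹ = [54/173; 57/173]
x' = x̄ + K·y = [1404/173, -75/173]
P' = (I − K·H)·P̄ = [3856/173 72/173; 72/173 76/173]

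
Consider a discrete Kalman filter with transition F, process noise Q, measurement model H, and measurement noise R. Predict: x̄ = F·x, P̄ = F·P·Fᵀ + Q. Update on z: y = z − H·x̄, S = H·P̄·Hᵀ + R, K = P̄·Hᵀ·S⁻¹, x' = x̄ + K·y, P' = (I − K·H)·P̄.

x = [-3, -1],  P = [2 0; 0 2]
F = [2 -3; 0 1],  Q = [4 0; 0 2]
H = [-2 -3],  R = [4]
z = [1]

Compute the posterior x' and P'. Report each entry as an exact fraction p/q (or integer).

x' = [9/11, -1]
P' = [219/22 -6; -6 4]

x̄ = F·x = [-3, -1]
P̄ = F·P·Fᵀ + Q = [30 -6; -6 4]
y = z − H·x̄ = [-8]
S = H·P̄·Hᵀ + R = [88]
K = P̄·Hᵀ·S⁻¹ = [-21/44; 0]
x' = x̄ + K·y = [9/11, -1]
P' = (I − K·H)·P̄ = [219/22 -6; -6 4]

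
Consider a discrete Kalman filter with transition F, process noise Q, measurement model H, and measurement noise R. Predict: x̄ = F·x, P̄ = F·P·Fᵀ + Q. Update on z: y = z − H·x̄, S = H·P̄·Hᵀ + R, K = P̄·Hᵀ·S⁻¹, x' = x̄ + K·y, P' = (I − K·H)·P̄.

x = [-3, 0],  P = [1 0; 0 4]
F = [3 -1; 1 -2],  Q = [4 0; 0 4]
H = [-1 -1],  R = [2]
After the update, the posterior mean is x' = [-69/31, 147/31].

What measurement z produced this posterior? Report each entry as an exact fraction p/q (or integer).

z = [-3]

x̄ = F·x = [-9, -3]
P̄ = F·P·Fᵀ + Q = [17 11; 11 21]
S = H·P̄·Hᵀ + R = [62]
K = P̄·Hᵀ·S⁻¹ = [-14/31; -16/31]
x' − x̄ = [210/31, 240/31] = K·y
y = (KᵀK)⁻¹·Kᵀ·(x' − x̄) = [-15]
z = y + H·x̄ = [-15] + [12] = [-3]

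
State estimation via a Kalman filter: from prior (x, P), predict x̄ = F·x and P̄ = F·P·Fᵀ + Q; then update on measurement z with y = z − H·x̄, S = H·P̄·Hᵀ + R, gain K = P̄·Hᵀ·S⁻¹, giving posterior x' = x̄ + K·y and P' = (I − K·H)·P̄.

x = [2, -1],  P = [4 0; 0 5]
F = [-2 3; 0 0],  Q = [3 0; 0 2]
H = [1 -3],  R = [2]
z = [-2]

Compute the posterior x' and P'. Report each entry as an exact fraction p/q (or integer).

x̄ = F·x = [-7, 0]
P̄ = F·P·Fᵀ + Q = [64 0; 0 2]
y = z − H·x̄ = [5]
S = H·P̄·Hᵀ + R = [84]
K = P̄·Hᵀ·S⁻¹ = [16/21; -1/14]
x' = x̄ + K·y = [-67/21, -5/14]
P' = (I − K·H)·P̄ = [320/21 32/7; 32/7 11/7]

x' = [-67/21, -5/14]
P' = [320/21 32/7; 32/7 11/7]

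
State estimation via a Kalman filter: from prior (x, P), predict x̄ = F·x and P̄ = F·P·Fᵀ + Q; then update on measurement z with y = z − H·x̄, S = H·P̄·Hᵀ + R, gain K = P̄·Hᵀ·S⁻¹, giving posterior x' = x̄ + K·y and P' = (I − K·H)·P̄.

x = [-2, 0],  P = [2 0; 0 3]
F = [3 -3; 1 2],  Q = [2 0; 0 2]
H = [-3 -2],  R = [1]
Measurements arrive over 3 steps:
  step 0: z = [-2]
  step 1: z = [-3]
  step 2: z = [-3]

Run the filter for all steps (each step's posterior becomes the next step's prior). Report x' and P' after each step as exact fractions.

step 0: x' = [93/43, -98/43], P' = [2479/344 -915/86; -915/86 686/43]
step 1: x' = [310569/849047, 813253/849047], P' = [1519759/849047 -2108703/849047; -2108703/849047 3118827/849047]
step 2: x' = [-152484630/516743113, 1002243041/516743113], P' = [889000766/516743113 -1231877910/516743113; -1231877910/516743113 1824355523/516743113]

step 0: x̄ = F·x = [-6, -2]
step 0: P̄ = F·P·Fᵀ + Q = [47 -12; -12 16]
step 0: y = z − H·x̄ = [-24]
step 0: S = H·P̄·Hᵀ + R = [344]
step 0: K = P̄·Hᵀ·S⁻¹ = [-117/344; 1/86]
step 0: x' = x̄ + K·y = [93/43, -98/43]
step 0: P' = (I − K·H)·P̄ = [2479/344 -915/86; -915/86 686/43]
step 1: x̄ = F·x = [573/43, -103/43]
step 1: P̄ = F·P·Fᵀ + Q = [138271/344 -36471/344; -36471/344 10479/344]
step 1: y = z − H·x̄ = [1384/43]
step 1: S = H·P̄·Hᵀ + R = [849047/344]
step 1: K = P̄·Hᵀ·S⁻¹ = [-341871/849047; 88455/849047]
step 1: x' = x̄ + K·y = [310569/849047, 813253/849047]
step 1: P' = (I − K·H)·P̄ = [1519759/849047 -2108703/849047; -2108703/849047 3118827/849047]
step 2: x̄ = F·x = [-1508052/849047, 1937075/849047]
step 2: P̄ = F·P·Fᵀ + Q = [81402022/849047 -20479794/849047; -20479794/849047 7258349/849047]
step 2: y = z − H·x̄ = [-3197147/849047]
step 2: S = H·P̄·Hᵀ + R = [516743113/849047]
step 2: K = P̄·Hᵀ·S⁻¹ = [-203246478/516743113; 46922684/516743113]
step 2: x' = x̄ + K·y = [-152484630/516743113, 1002243041/516743113]
step 2: P' = (I − K·H)·P̄ = [889000766/516743113 -1231877910/516743113; -1231877910/516743113 1824355523/516743113]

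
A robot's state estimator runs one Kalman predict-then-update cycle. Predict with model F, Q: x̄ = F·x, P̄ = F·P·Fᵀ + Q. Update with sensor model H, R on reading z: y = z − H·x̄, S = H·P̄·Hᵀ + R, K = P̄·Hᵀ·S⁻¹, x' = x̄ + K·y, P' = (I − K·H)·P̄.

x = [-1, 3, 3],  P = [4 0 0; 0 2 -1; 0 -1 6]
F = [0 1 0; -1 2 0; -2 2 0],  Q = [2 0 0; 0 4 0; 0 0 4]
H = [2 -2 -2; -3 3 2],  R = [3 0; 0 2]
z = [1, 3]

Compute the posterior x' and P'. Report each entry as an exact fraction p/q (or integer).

x̄ = F·x = [3, 7, 8]
P̄ = F·P·Fᵀ + Q = [4 4 4; 4 16 16; 4 16 28]
y = z − H·x̄ = [25, -25]
S = H·P̄·Hᵀ + R = [259 -304; -304 366]
K = P̄·Hᵀ·S⁻¹ = [-248/1189 -180/1189; 88/1189 294/1189; -16/29 -6/29]
x' = x̄ + K·y = [1867/1189, 3173/1189, -18/29]
P' = (I − K·H)·P̄ = [4212/1189 3108/1189 36/29; 3108/1189 3960/1189 -24/29; 36/29 -24/29 84/29]

x' = [1867/1189, 3173/1189, -18/29]
P' = [4212/1189 3108/1189 36/29; 3108/1189 3960/1189 -24/29; 36/29 -24/29 84/29]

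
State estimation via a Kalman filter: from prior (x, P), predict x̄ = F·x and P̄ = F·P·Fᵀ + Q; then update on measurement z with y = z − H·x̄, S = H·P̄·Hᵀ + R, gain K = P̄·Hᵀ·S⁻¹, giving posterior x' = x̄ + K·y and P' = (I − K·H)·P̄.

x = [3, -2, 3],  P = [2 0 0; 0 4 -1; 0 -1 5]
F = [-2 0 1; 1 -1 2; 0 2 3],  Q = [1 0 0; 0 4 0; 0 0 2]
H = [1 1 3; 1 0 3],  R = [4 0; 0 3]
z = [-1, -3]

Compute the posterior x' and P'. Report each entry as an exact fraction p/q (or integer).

x̄ = F·x = [-3, 11, 5]
P̄ = F·P·Fᵀ + Q = [14 7 13; 7 34 21; 13 21 51]
y = z − H·x̄ = [-24, -15]
S = H·P̄·Hᵀ + R = [729 621; 621 554]
K = P̄·Hᵀ·S⁻¹ = [109/6075 17/225; 14146/18225 -502/675; 512/18225 181/675]
x' = x̄ + K·y = [-9242/2025, 21427/6075, 1844/6075]
P' = (I − K·H)·P̄ = [18061/2025 -941/6075 -17602/6075; -941/6075 97246/18225 -12613/18225; -17602/6075 -12613/18225 22489/18225]

x' = [-9242/2025, 21427/6075, 1844/6075]
P' = [18061/2025 -941/6075 -17602/6075; -941/6075 97246/18225 -12613/18225; -17602/6075 -12613/18225 22489/18225]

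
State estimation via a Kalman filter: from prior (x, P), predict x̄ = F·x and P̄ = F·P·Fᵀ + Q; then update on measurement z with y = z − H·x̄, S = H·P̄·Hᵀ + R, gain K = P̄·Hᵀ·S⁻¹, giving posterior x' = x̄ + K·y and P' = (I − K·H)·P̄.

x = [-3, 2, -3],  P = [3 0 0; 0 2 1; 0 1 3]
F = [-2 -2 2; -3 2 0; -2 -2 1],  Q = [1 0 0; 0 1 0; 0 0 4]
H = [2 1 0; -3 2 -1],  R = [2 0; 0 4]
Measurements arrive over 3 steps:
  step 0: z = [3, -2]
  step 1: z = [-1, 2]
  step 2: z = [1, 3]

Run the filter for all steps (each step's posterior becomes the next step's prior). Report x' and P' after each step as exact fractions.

step 0: x̄ = F·x = [-4, 13, -1]
step 0: P̄ = F·P·Fᵀ + Q = [25 14 20; 14 36 12; 20 12 23]
step 0: y = z − H·x̄ = [-2, -41]
step 0: S = H·P̄·Hᵀ + R = [194 -116; -116 300]
step 0: K = P̄·Hᵀ·S⁻¹ = [2857/11186 -2787/22372; 2661/5593 2729/11186; 2189/11186 -2707/22372]
step 0: x' = x̄ + K·y = [13351/22372, 22885/11186, 79859/22372]
step 0: P' = (I − K·H)·P̄ = [6875/22372 -1161/11186 -14121/22372; -1161/11186 6483/5593 18499/11186; -14121/22372 18499/11186 127187/22372]
step 1: x̄ = F·x = [10369/5593, 51487/22372, -38383/22372]
step 1: P̄ = F·P·Fᵀ + Q = [115189/5593 41399/5593 57441/5593; 41399/5593 215839/22372 49237/22372; 57441/5593 49237/22372 237819/22372]
step 1: y = z − H·x̄ = [-156811/22372, 27815/22372]
step 1: S = H·P̄·Hᵀ + R = [2765991/22372 -2676027/22372; -2676027/22372 4531951/22372]
step 1: K = P̄·Hᵀ·S⁻¹ = [6091859/21838236 -858299/7279412; 24283949/60055149 4274640/20018383; 563479/34317228 -1980651/11439076]
step 1: x' = x̄ + K·y = [-2707147/10919118, -1459753/5459559, -3191557/1559874]
step 1: P' = (I − K·H)·P̄ = [6327487/21838236 -117814/5459559 -1375055/3119748; -117814/5459559 51159806/60055149 7844542/8579307; -1375055/3119748 7844542/8579307 131900963/34317228]
step 2: x̄ = F·x = [-16714246/5459559, 2282429/10919118, -11087593/10919118]
step 2: P̄ = F·P·Fᵀ + Q = [1019699957/60055149 275638432/60055149 554875408/60055149; 275638432/60055149 1747404497/240220596 345621671/240220596; 554875408/60055149 345621671/240220596 2484613157/240220596]
step 2: y = z − H·x̄ = [75493673/10919118, -11882939/1559874]
step 2: S = H·P̄·Hᵀ + R = [22953259913/240220596 -3522865883/34317228; -3522865883/34317228 6549741479/34317228]
step 2: K = P̄·Hᵀ·S⁻¹ = [509764591027/1849328574068 -219963245881/1849328574068; 184525752827/462332143517 97651592350/462332143517; 189014499/7673562548 -1312917253/7673562548]
step 2: x' = x̄ + K·y = [-115384669126/462332143517, 628535356973/462332143517, 879129381/1918390637]
step 2: P' = (I − K·H)·P̄ = [532087719531/1849328574068 -11161564252/462332143517 -3343164685/7673562548; -11161564252/462332143517 391374634158/462332143517 1766089592/1918390637; -3343164685/7673562548 1766089592/1918390637 29409879803/7673562548]

step 0: x' = [13351/22372, 22885/11186, 79859/22372], P' = [6875/22372 -1161/11186 -14121/22372; -1161/11186 6483/5593 18499/11186; -14121/22372 18499/11186 127187/22372]
step 1: x' = [-2707147/10919118, -1459753/5459559, -3191557/1559874], P' = [6327487/21838236 -117814/5459559 -1375055/3119748; -117814/5459559 51159806/60055149 7844542/8579307; -1375055/3119748 7844542/8579307 131900963/34317228]
step 2: x' = [-115384669126/462332143517, 628535356973/462332143517, 879129381/1918390637], P' = [532087719531/1849328574068 -11161564252/462332143517 -3343164685/7673562548; -11161564252/462332143517 391374634158/462332143517 1766089592/1918390637; -3343164685/7673562548 1766089592/1918390637 29409879803/7673562548]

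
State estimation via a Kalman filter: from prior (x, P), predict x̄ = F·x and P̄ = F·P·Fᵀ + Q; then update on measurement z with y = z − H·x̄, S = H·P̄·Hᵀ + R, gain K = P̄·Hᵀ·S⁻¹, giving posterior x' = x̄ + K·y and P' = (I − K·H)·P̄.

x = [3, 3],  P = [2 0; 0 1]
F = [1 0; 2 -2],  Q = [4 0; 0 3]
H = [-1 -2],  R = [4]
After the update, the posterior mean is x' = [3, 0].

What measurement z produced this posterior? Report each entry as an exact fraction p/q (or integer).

z = [-3]

x̄ = F·x = [3, 0]
P̄ = F·P·Fᵀ + Q = [6 4; 4 15]
S = H·P̄·Hᵀ + R = [86]
K = P̄·Hᵀ·S⁻¹ = [-7/43; -17/43]
x' − x̄ = [0, 0] = K·y
y = (KᵀK)⁻¹·Kᵀ·(x' − x̄) = [0]
z = y + H·x̄ = [0] + [-3] = [-3]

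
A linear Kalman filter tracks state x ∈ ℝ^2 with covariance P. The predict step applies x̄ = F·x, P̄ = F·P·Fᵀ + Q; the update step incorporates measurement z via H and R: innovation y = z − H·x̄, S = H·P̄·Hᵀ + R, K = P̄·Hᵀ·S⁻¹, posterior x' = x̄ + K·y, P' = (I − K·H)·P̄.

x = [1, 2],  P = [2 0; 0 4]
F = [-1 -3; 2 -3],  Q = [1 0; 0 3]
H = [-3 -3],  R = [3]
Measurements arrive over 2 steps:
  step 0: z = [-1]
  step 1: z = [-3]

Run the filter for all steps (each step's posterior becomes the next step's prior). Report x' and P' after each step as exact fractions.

step 0: x̄ = F·x = [-7, -4]
step 0: P̄ = F·P·Fᵀ + Q = [39 32; 32 47]
step 0: y = z − H·x̄ = [-34]
step 0: S = H·P̄·Hᵀ + R = [1353]
step 0: K = P̄·Hᵀ·S⁻¹ = [-71/451; -79/451]
step 0: x' = x̄ + K·y = [-743/451, 882/451]
step 0: P' = (I − K·H)·P̄ = [2466/451 -2395/451; -2395/451 2474/451]
step 1: x̄ = F·x = [-173/41, -4132/451]
step 1: P̄ = F·P·Fᵀ + Q = [983/41 2229/41; 2229/41 62223/451]
step 1: y = z − H·x̄ = [-19458/451]
step 1: S = H·P̄·Hᵀ + R = [1100019/451]
step 1: K = P̄·Hᵀ·S⁻¹ = [-35332/366673; -86742/366673]
step 1: x' = x̄ + K·y = [-22813/366673, 383000/366673]
step 1: P' = (I − K·H)·P̄ = [487327/366673 -451995/366673; -451995/366673 538737/366673]

step 0: x' = [-743/451, 882/451], P' = [2466/451 -2395/451; -2395/451 2474/451]
step 1: x' = [-22813/366673, 383000/366673], P' = [487327/366673 -451995/366673; -451995/366673 538737/366673]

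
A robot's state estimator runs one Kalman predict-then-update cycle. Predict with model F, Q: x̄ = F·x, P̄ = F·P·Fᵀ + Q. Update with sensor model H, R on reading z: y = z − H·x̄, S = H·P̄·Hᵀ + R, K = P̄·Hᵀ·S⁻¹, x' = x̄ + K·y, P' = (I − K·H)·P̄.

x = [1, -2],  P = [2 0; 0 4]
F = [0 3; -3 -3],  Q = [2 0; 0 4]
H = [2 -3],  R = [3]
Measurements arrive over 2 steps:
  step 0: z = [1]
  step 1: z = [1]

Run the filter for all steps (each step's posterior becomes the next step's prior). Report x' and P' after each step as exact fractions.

step 0: x' = [-2606/1109, -2085/1109], P' = [8286/1109 5340/1109; 5340/1109 3806/1109]
step 1: x' = [-935353/3021439, -1574877/3021439], P' = [7097268/3021439 4411626/3021439; 4411626/3021439 3733864/3021439]

step 0: x̄ = F·x = [-6, 3]
step 0: P̄ = F·P·Fᵀ + Q = [38 -36; -36 58]
step 0: y = z − H·x̄ = [22]
step 0: S = H·P̄·Hᵀ + R = [1109]
step 0: K = P̄·Hᵀ·S⁻¹ = [184/1109; -246/1109]
step 0: x' = x̄ + K·y = [-2606/1109, -2085/1109]
step 0: P' = (I − K·H)·P̄ = [8286/1109 5340/1109; 5340/1109 3806/1109]
step 1: x̄ = F·x = [-6255/1109, 14073/1109]
step 1: P̄ = F·P·Fᵀ + Q = [36472/1109 -82314/1109; -82314/1109 209384/1109]
step 1: y = z − H·x̄ = [55838/1109]
step 1: S = H·P̄·Hᵀ + R = [3021439/1109]
step 1: K = P̄·Hᵀ·S⁻¹ = [319886/3021439; -792780/3021439]
step 1: x' = x̄ + K·y = [-935353/3021439, -1574877/3021439]
step 1: P' = (I − K·H)·P̄ = [7097268/3021439 4411626/3021439; 4411626/3021439 3733864/3021439]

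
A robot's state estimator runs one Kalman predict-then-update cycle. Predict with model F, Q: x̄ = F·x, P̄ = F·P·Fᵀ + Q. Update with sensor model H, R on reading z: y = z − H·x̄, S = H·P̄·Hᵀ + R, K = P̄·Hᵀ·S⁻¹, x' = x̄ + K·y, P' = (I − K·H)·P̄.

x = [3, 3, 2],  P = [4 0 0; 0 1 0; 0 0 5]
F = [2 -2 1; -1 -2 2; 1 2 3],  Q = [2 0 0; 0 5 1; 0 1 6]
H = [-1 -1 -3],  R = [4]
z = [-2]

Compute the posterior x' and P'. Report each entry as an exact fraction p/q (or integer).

x̄ = F·x = [2, -5, 15]
P̄ = F·P·Fᵀ + Q = [27 6 19; 6 33 23; 19 23 59]
y = z − H·x̄ = [40]
S = H·P̄·Hᵀ + R = [859]
K = P̄·Hᵀ·S⁻¹ = [-90/859; -108/859; -219/859]
x' = x̄ + K·y = [-1882/859, -8615/859, 4125/859]
P' = (I − K·H)·P̄ = [15093/859 -4566/859 -3389/859; -4566/859 16683/859 -3895/859; -3389/859 -3895/859 2720/859]

x' = [-1882/859, -8615/859, 4125/859]
P' = [15093/859 -4566/859 -3389/859; -4566/859 16683/859 -3895/859; -3389/859 -3895/859 2720/859]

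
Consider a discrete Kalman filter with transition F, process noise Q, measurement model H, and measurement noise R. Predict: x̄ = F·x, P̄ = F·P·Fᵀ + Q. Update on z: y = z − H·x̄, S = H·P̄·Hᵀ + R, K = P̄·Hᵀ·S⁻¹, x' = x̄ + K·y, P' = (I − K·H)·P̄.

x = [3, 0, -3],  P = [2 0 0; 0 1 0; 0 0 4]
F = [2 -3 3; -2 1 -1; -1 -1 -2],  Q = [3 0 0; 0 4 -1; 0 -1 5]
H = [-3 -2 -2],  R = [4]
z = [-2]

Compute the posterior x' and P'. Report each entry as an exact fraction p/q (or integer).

x̄ = F·x = [-3, -3, 3]
P̄ = F·P·Fᵀ + Q = [56 -23 -25; -23 17 10; -25 10 24]
y = z − H·x̄ = [-11]
S = H·P̄·Hᵀ + R = [176]
K = P̄·Hᵀ·S⁻¹ = [-9/22; 15/176; 7/176]
x' = x̄ + K·y = [3/2, -63/16, 41/16]
P' = (I − K·H)·P̄ = [292/11 -371/22 -487/22; -371/22 2767/176 1655/176; -487/22 1655/176 4175/176]

x' = [3/2, -63/16, 41/16]
P' = [292/11 -371/22 -487/22; -371/22 2767/176 1655/176; -487/22 1655/176 4175/176]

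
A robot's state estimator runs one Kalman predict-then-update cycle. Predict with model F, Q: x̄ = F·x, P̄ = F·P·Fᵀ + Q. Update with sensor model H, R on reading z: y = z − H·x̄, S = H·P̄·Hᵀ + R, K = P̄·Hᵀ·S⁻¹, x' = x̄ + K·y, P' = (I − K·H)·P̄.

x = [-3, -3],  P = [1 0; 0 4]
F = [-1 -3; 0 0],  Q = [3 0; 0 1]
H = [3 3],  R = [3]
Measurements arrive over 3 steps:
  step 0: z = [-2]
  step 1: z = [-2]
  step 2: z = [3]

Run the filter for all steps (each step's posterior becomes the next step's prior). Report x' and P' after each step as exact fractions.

step 0: x' = [-8/31, -19/62], P' = [40/31 -30/31; -30/31 121/124]
step 1: x' = [-174/457, -98/457], P' = [3604/3199 -2703/3199; -2703/3199 2827/3199]
step 2: x' = [40191/40037, -231/80074], P' = [44852/40037 -33639/40037; -33639/40037 70477/80074]

step 0: x̄ = F·x = [12, 0]
step 0: P̄ = F·P·Fᵀ + Q = [40 0; 0 1]
step 0: y = z − H·x̄ = [-38]
step 0: S = H·P̄·Hᵀ + R = [372]
step 0: K = P̄·Hᵀ·S⁻¹ = [10/31; 1/124]
step 0: x' = x̄ + K·y = [-8/31, -19/62]
step 0: P' = (I − K·H)·P̄ = [40/31 -30/31; -30/31 121/124]
step 1: x̄ = F·x = [73/62, 0]
step 1: P̄ = F·P·Fᵀ + Q = [901/124 0; 0 1]
step 1: y = z − H·x̄ = [-343/62]
step 1: S = H·P̄·Hᵀ + R = [9597/124]
step 1: K = P̄·Hᵀ·S⁻¹ = [901/3199; 124/3199]
step 1: x' = x̄ + K·y = [-174/457, -98/457]
step 1: P' = (I − K·H)·P̄ = [3604/3199 -2703/3199; -2703/3199 2827/3199]
step 2: x̄ = F·x = [468/457, 0]
step 2: P̄ = F·P·Fᵀ + Q = [22426/3199 0; 0 1]
step 2: y = z − H·x̄ = [-33/457]
step 2: S = H·P̄·Hᵀ + R = [240222/3199]
step 2: K = P̄·Hᵀ·S⁻¹ = [11213/40037; 3199/80074]
step 2: x' = x̄ + K·y = [40191/40037, -231/80074]
step 2: P' = (I − K·H)·P̄ = [44852/40037 -33639/40037; -33639/40037 70477/80074]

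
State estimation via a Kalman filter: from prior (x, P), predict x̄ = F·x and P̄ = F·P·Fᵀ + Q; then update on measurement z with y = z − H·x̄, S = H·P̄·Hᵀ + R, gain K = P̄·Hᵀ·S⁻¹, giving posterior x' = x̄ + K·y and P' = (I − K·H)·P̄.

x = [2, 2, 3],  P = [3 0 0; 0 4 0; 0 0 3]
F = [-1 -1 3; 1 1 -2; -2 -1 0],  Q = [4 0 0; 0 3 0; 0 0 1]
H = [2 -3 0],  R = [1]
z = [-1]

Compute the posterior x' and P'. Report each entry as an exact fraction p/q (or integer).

x̄ = F·x = [5, -2, -6]
P̄ = F·P·Fᵀ + Q = [38 -25 10; -25 22 -10; 10 -10 17]
y = z − H·x̄ = [-17]
S = H·P̄·Hᵀ + R = [651]
K = P̄·Hᵀ·S⁻¹ = [151/651; -116/651; 50/651]
x' = x̄ + K·y = [688/651, 670/651, -4756/651]
P' = (I − K·H)·P̄ = [1937/651 1241/651 -1040/651; 1241/651 866/651 -710/651; -1040/651 -710/651 8567/651]

x' = [688/651, 670/651, -4756/651]
P' = [1937/651 1241/651 -1040/651; 1241/651 866/651 -710/651; -1040/651 -710/651 8567/651]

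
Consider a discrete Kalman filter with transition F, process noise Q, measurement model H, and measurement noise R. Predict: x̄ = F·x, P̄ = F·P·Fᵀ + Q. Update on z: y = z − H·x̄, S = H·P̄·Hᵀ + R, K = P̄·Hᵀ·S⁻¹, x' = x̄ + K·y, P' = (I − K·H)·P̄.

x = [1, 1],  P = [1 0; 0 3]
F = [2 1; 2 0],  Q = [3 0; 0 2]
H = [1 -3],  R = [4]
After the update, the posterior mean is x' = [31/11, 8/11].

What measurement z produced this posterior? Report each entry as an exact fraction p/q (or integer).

x̄ = F·x = [3, 2]
P̄ = F·P·Fᵀ + Q = [10 4; 4 6]
S = H·P̄·Hᵀ + R = [44]
K = P̄·Hᵀ·S⁻¹ = [-1/22; -7/22]
x' − x̄ = [-2/11, -14/11] = K·y
y = (KᵀK)⁻¹·Kᵀ·(x' − x̄) = [4]
z = y + H·x̄ = [4] + [-3] = [1]

z = [1]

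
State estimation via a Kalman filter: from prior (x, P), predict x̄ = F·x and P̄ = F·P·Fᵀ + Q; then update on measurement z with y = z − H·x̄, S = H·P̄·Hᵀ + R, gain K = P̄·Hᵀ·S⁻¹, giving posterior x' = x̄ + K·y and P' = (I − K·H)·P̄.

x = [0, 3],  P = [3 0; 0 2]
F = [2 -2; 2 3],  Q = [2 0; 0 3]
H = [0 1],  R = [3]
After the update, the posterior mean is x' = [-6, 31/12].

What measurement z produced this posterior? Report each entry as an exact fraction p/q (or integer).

z = [2]

x̄ = F·x = [-6, 9]
P̄ = F·P·Fᵀ + Q = [22 0; 0 33]
S = H·P̄·Hᵀ + R = [36]
K = P̄·Hᵀ·S⁻¹ = [0; 11/12]
x' − x̄ = [0, -77/12] = K·y
y = (KᵀK)⁻¹·Kᵀ·(x' − x̄) = [-7]
z = y + H·x̄ = [-7] + [9] = [2]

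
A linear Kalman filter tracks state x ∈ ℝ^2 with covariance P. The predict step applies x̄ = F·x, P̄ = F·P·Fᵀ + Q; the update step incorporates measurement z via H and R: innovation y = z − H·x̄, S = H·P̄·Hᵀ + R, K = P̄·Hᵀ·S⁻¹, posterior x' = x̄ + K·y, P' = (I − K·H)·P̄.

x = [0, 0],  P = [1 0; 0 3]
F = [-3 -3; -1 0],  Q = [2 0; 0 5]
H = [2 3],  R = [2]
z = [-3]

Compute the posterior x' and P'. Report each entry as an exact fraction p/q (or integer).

x' = [-255/244, -18/61]
P' = [2047/244 -327/61; -327/61 222/61]

x̄ = F·x = [0, 0]
P̄ = F·P·Fᵀ + Q = [38 3; 3 6]
y = z − H·x̄ = [-3]
S = H·P̄·Hᵀ + R = [244]
K = P̄·Hᵀ·S⁻¹ = [85/244; 6/61]
x' = x̄ + K·y = [-255/244, -18/61]
P' = (I − K·H)·P̄ = [2047/244 -327/61; -327/61 222/61]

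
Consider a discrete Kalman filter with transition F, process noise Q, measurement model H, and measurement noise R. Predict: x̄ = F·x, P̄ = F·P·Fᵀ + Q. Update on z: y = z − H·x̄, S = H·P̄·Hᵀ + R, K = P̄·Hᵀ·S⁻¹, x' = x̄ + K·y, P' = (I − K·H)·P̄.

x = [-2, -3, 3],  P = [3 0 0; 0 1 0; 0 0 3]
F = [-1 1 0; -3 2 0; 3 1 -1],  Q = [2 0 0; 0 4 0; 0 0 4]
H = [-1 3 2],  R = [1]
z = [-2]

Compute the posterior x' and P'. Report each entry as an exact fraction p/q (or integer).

x̄ = F·x = [-1, 0, -12]
P̄ = F·P·Fᵀ + Q = [6 11 -8; 11 35 -25; -8 -25 35]
y = z − H·x̄ = [21]
S = H·P̄·Hᵀ + R = [128]
K = P̄·Hᵀ·S⁻¹ = [11/128; 11/32; 3/128]
x' = x̄ + K·y = [103/128, 231/32, -1473/128]
P' = (I − K·H)·P̄ = [647/128 231/32 -1057/128; 231/32 159/8 -833/32; -1057/128 -833/32 4471/128]

x' = [103/128, 231/32, -1473/128]
P' = [647/128 231/32 -1057/128; 231/32 159/8 -833/32; -1057/128 -833/32 4471/128]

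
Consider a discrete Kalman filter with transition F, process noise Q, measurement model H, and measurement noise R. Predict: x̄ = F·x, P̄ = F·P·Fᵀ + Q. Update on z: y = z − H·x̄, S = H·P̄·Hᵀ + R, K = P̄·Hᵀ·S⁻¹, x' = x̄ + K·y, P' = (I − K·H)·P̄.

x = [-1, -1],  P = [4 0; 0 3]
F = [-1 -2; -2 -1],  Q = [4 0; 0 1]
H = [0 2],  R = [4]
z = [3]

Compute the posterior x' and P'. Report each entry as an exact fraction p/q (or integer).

x̄ = F·x = [3, 3]
P̄ = F·P·Fᵀ + Q = [20 14; 14 20]
y = z − H·x̄ = [-3]
S = H·P̄·Hᵀ + R = [84]
K = P̄·Hᵀ·S⁻¹ = [1/3; 10/21]
x' = x̄ + K·y = [2, 11/7]
P' = (I − K·H)·P̄ = [32/3 2/3; 2/3 20/21]

x' = [2, 11/7]
P' = [32/3 2/3; 2/3 20/21]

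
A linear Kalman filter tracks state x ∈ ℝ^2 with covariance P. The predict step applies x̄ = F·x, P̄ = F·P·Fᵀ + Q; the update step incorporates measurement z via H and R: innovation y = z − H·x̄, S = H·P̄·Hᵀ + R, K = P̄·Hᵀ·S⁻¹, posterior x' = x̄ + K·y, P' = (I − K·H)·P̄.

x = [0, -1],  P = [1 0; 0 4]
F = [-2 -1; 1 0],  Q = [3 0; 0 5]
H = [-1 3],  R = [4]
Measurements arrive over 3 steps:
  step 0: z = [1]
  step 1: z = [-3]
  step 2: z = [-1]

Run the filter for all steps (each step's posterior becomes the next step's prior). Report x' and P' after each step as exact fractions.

step 0: x' = [47/81, 40/81], P' = [602/81 178/81; 178/81 86/81]
step 1: x' = [6809/10564, -7949/10564], P' = [187487/21128 52369/21128; 52369/21128 23327/21128]
step 2: x' = [585119/791606, -56609/791606], P' = [7127191/791606 1987703/791606; 1987703/791606 880355/791606]

step 0: x̄ = F·x = [1, 0]
step 0: P̄ = F·P·Fᵀ + Q = [11 -2; -2 6]
step 0: y = z − H·x̄ = [2]
step 0: S = H·P̄·Hᵀ + R = [81]
step 0: K = P̄·Hᵀ·S⁻¹ = [-17/81; 20/81]
step 0: x' = x̄ + K·y = [47/81, 40/81]
step 0: P' = (I − K·H)·P̄ = [602/81 178/81; 178/81 86/81]
step 1: x̄ = F·x = [-134/81, 47/81]
step 1: P̄ = F·P·Fᵀ + Q = [3449/81 -1382/81; -1382/81 1007/81]
step 1: y = z − H·x̄ = [-518/81]
step 1: S = H·P̄·Hᵀ + R = [21128/81]
step 1: K = P̄·Hᵀ·S⁻¹ = [-7595/21128; 4403/21128]
step 1: x' = x̄ + K·y = [6809/10564, -7949/10564]
step 1: P' = (I − K·H)·P̄ = [187487/21128 52369/21128; 52369/21128 23327/21128]
step 2: x̄ = F·x = [-5669/10564, 6809/10564]
step 2: P̄ = F·P·Fᵀ + Q = [1046135/21128 -427343/21128; -427343/21128 293127/21128]
step 2: y = z − H·x̄ = [-9165/2641]
step 2: S = H·P̄·Hᵀ + R = [791606/2641]
step 2: K = P̄·Hᵀ·S⁻¹ = [-582041/1583212; 326681/1583212]
step 2: x' = x̄ + K·y = [585119/791606, -56609/791606]
step 2: P' = (I − K·H)·P̄ = [7127191/791606 1987703/791606; 1987703/791606 880355/791606]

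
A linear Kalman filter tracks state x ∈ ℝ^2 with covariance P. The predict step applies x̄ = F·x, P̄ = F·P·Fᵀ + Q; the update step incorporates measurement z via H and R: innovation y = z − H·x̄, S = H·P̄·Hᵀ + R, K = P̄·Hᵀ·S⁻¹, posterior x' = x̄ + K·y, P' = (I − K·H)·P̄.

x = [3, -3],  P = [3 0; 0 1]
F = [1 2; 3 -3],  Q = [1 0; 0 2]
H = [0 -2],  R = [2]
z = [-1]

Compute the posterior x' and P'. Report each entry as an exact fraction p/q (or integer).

x̄ = F·x = [-3, 18]
P̄ = F·P·Fᵀ + Q = [8 3; 3 38]
y = z − H·x̄ = [35]
S = H·P̄·Hᵀ + R = [154]
K = P̄·Hᵀ·S⁻¹ = [-3/77; -38/77]
x' = x̄ + K·y = [-48/11, 8/11]
P' = (I − K·H)·P̄ = [598/77 3/77; 3/77 38/77]

x' = [-48/11, 8/11]
P' = [598/77 3/77; 3/77 38/77]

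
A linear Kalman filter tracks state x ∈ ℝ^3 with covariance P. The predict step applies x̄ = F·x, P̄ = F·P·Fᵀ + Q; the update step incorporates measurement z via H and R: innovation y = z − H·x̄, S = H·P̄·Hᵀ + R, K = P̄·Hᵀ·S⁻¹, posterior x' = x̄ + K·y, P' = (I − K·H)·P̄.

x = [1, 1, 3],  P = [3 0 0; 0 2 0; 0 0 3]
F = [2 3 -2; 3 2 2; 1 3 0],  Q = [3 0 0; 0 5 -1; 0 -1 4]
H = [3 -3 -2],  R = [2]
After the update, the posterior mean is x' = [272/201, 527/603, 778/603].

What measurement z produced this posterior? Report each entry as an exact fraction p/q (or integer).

x̄ = F·x = [-1, 11, 4]
P̄ = F·P·Fᵀ + Q = [45 18 24; 18 52 20; 24 20 25]
S = H·P̄·Hᵀ + R = [603]
K = P̄·Hᵀ·S⁻¹ = [11/201; -142/603; -38/603]
x' − x̄ = [473/201, -6106/603, -1634/603] = K·y
y = (KᵀK)⁻¹·Kᵀ·(x' − x̄) = [43]
z = y + H·x̄ = [43] + [-44] = [-1]

z = [-1]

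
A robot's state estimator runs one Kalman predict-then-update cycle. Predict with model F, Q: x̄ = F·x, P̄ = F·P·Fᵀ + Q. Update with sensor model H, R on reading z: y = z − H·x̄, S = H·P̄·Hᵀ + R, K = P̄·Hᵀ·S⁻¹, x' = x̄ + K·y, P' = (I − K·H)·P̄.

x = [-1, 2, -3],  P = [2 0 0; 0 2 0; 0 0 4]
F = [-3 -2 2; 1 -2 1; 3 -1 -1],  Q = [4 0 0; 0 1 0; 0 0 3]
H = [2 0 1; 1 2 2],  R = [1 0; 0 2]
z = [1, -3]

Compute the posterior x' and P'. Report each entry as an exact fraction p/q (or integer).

x' = [53/119, -435/238, 13/476]
P' = [1779/1190 163/119 -1367/595; 163/119 264/119 -639/238; -1367/595 -639/238 9993/2380]

x̄ = F·x = [-7, -8, -2]
P̄ = F·P·Fᵀ + Q = [46 10 -22; 10 15 6; -22 6 27]
y = z − H·x̄ = [17, 24]
S = H·P̄·Hᵀ + R = [124 88; 88 216]
K = P̄·Hᵀ·S⁻¹ = [412/595 -429/2380; 13/238 26/119; -943/2380 869/2380]
x' = x̄ + K·y = [53/119, -435/238, 13/476]
P' = (I − K·H)·P̄ = [1779/1190 163/119 -1367/595; 163/119 264/119 -639/238; -1367/595 -639/238 9993/2380]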